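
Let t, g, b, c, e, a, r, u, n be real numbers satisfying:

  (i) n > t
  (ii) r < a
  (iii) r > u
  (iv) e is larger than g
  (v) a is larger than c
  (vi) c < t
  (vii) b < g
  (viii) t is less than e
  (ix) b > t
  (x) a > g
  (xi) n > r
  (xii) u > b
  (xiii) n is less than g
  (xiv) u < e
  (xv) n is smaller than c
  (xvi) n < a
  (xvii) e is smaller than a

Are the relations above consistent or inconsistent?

We have n < c stated directly, yet also c < t < b < u < r < n by chaining the others — so c < n. Contradiction.

inconsistent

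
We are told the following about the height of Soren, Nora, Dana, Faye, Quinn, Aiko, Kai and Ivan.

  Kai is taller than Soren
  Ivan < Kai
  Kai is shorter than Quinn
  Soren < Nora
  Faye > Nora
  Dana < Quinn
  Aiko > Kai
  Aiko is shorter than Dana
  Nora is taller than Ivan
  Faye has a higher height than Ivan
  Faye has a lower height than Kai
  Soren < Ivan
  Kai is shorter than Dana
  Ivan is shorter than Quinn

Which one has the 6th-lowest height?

The consecutive relations fix a unique order: Soren < Ivan < Nora < Faye < Kai < Aiko < Dana < Quinn.
The 6th smallest is Aiko.

Aiko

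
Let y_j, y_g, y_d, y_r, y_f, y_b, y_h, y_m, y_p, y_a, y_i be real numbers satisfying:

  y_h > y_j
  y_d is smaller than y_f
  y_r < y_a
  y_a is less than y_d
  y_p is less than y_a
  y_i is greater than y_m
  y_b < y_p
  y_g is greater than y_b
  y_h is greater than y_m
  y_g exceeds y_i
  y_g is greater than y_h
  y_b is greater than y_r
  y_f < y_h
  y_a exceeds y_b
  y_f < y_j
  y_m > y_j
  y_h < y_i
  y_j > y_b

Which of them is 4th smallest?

The consecutive relations fix a unique order: y_r < y_b < y_p < y_a < y_d < y_f < y_j < y_m < y_h < y_i < y_g.
Counting 4 from the smallest end gives y_a.

y_a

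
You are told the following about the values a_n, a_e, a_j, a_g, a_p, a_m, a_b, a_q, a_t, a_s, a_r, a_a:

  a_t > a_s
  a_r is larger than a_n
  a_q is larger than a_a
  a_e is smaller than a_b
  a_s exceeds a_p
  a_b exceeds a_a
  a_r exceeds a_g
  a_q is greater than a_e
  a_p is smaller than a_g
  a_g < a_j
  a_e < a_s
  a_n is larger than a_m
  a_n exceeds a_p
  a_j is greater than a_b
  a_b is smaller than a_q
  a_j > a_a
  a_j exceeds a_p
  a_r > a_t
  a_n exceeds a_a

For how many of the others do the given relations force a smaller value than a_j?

From a_j the given relations immediately reach a_p, a_a, a_b, a_g.
From those, a_e — 5 in total.
Nothing else is reachable below a_j; 5 in all.

5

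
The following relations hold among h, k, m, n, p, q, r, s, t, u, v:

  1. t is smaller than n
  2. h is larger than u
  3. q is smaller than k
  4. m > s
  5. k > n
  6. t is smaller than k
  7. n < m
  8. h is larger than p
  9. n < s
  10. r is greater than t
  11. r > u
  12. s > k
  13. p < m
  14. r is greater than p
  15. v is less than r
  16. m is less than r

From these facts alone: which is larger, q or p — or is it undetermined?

Following every chain through q: above q we get k, s, m, r.
p is not reached, and no chain runs the other way from p to q.
So the given relations leave the order of q and p undetermined.

undetermined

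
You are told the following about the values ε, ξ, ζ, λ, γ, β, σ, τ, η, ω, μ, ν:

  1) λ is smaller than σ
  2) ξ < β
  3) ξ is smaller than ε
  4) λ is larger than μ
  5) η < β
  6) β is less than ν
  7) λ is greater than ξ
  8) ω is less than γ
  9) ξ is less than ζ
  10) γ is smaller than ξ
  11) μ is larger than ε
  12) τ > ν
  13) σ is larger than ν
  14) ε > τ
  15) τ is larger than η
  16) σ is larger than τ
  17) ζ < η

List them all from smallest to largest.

ω < γ < ξ < ζ < η < β < ν < τ < ε < μ < λ < σ

Nothing is placed below ω, so it is least; from there ω < γ; γ < ξ; ξ < ζ; ζ < η; η < β; β < ν; ν < τ; τ < ε; ε < μ; μ < λ; λ < σ, each given directly.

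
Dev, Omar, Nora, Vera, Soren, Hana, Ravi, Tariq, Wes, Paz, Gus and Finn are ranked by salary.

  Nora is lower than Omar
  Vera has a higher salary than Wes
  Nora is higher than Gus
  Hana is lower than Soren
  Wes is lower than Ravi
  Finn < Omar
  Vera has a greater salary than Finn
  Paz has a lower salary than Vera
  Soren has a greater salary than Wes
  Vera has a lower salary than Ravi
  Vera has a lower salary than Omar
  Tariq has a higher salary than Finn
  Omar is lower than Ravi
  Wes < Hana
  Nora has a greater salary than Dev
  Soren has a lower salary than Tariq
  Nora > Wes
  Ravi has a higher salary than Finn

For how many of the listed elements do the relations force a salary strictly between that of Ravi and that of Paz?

Chaining upward from Paz reaches: Vera, Omar.
Chaining downward from Ravi reaches: Wes, Finn, Dev, Gus, Vera, Nora, Omar.
Strictly between Paz and Ravi are those in both lists: Vera, Omar — 2 elements.

2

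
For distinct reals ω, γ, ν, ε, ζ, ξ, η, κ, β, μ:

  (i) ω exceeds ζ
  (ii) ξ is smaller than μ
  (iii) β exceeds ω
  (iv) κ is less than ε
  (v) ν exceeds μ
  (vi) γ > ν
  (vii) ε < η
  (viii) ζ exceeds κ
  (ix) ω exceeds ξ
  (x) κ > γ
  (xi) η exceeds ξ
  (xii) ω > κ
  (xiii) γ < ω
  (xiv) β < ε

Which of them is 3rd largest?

β

Chaining the given pairs: ξ < μ < ν < γ < κ < ζ < ω < β < ε < η.
Counting 3 from the largest end gives β.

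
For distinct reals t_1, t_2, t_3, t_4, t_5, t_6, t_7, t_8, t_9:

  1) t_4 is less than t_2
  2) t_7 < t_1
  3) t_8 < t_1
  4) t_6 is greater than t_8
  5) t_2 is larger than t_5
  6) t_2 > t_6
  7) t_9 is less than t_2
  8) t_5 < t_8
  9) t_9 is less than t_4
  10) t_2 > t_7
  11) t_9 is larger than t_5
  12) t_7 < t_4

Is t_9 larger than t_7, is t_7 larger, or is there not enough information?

Following every chain through t_9: above t_9 we get t_4, t_2; below t_9 we get t_5.
t_7 is not reached, and no chain runs the other way from t_7 to t_9.
So the given relations leave the order of t_9 and t_7 undetermined.

undetermined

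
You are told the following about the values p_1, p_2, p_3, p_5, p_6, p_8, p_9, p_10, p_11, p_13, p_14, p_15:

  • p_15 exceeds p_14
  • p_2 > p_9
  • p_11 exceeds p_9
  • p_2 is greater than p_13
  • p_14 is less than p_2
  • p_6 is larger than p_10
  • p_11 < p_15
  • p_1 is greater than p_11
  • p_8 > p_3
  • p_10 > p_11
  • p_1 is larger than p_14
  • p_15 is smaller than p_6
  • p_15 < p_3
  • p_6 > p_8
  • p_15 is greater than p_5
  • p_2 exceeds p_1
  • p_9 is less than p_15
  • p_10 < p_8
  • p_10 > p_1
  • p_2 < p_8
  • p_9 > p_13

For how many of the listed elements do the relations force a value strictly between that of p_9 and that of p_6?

The relations place p_9 below p_6. An element lies strictly between them when it is forced above p_9 and also forced below p_6.
Above p_9: {p_11, p_1, p_15, p_3, p_10, p_2, p_8}. Below p_6: {p_5, p_14, p_13, p_11, p_1, p_15, p_3, p_10, p_2, p_8}.
Intersection: {p_11, p_1, p_15, p_3, p_10, p_2, p_8} — 7.

7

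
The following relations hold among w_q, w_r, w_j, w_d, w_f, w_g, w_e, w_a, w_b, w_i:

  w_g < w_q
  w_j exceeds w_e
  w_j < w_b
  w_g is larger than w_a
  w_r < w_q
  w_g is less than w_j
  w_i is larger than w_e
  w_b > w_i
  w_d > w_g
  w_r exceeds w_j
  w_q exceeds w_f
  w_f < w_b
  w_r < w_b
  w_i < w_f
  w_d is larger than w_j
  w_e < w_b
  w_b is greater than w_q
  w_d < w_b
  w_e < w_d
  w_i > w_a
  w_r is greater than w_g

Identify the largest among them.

Chaining downward from w_b: directly below it, w_e, w_j, w_r, w_i, w_f, w_d, w_q; then w_a, w_g.
That covers every other element, and nothing is given above w_b, so w_b is the largest.

w_b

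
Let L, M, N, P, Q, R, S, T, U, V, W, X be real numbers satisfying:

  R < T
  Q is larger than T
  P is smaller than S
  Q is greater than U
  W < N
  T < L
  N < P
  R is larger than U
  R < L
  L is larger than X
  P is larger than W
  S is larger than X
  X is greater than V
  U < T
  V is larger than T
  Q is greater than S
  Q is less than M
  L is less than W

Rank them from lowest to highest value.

Each adjacent pair is fixed by a given relation: U < R; R < T; T < V; V < X; X < L; L < W; W < N; N < P; P < S; S < Q; Q < M. Chaining them end to end gives the full order.

U < R < T < V < X < L < W < N < P < S < Q < M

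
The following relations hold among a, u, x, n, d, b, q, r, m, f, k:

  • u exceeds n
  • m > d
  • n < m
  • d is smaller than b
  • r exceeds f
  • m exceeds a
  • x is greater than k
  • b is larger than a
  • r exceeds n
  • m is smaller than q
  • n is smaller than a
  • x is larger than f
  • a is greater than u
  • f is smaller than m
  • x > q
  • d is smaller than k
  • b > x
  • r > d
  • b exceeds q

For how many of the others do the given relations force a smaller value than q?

6

Directly below q: m.
One step further: d, n, f, a (5 so far).
One step further: u (6 so far).
Nothing else is reachable below q; 6 in all.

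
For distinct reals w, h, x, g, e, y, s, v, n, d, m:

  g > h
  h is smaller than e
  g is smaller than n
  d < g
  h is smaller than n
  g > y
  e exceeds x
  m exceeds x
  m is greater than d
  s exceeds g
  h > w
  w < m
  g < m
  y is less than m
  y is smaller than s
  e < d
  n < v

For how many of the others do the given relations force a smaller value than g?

6

The elements the relations force below g are x, y, w, h, e, d — no chain reaches any other.
That is 6.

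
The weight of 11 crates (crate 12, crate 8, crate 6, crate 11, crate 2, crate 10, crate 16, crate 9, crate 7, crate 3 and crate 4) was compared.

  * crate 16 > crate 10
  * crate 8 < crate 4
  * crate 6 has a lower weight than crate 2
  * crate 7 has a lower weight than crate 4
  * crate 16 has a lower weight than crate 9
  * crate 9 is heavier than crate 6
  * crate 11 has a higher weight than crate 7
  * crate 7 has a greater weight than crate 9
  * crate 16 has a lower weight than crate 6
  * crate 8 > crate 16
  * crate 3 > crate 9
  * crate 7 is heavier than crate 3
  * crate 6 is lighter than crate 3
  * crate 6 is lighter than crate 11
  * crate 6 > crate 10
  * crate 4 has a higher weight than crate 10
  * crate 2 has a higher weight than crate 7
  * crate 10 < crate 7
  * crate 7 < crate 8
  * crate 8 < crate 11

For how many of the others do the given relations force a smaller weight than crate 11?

7

The elements the relations force below crate 11 are crate 10, crate 16, crate 6, crate 9, crate 3, crate 7, crate 8 — no chain reaches any other.
That is 7.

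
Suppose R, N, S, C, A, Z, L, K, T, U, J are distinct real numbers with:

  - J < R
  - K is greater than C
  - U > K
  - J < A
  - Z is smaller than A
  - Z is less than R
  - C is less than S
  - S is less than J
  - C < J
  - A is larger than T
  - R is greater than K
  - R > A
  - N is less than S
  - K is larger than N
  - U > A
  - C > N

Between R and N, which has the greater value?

Link the given pairs in sequence: N < C; C < S; S < J; J < A; A < R.
Together: N < C < S < J < A < R.
So N < R; R is the larger of the two.

R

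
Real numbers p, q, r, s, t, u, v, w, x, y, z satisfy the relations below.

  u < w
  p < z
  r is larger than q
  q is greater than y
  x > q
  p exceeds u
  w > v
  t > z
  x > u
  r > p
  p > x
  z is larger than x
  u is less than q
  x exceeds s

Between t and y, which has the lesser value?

y < q < x < p < z < t, by transitivity through q, x, p, z.
So y < t; y is the smaller of the two.

y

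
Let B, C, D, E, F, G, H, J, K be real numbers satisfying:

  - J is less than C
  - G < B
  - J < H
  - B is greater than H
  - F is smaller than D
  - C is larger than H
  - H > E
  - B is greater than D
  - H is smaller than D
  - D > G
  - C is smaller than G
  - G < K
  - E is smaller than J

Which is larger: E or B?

E < J and J < H give E < H.
With H < C: E < J < H < C.
Then C < G extends the chain to G.
With G < D: E < J < H < C < G < D.
Then D < B extends the chain to B.
So E < B; B is the larger of the two.

B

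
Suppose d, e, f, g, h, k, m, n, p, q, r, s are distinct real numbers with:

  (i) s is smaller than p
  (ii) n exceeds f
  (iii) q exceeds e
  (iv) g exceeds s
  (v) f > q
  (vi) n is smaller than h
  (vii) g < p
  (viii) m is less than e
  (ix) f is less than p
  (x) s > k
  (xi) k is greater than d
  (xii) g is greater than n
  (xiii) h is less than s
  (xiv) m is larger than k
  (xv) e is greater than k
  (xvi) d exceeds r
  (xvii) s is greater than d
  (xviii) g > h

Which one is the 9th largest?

m

The consecutive relations fix a unique order: r < d < k < m < e < q < f < n < h < s < g < p.
Counting 9 from the largest end gives m.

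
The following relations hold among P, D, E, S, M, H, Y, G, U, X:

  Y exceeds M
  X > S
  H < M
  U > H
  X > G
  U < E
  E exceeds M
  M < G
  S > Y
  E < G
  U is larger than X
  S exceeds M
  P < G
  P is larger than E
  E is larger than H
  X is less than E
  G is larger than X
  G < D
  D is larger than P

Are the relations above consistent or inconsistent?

inconsistent

Chaining the given relations yields X < U < E < P < G, so X < G. But one relation states G < X. These cannot both hold.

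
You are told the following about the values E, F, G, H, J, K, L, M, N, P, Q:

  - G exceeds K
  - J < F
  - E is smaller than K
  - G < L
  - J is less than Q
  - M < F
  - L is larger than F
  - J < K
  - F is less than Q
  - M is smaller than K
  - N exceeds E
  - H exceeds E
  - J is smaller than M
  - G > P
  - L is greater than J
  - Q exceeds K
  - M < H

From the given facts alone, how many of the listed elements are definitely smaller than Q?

5

The elements the relations force below Q are J, E, M, F, K — no chain reaches any other.
That is 5.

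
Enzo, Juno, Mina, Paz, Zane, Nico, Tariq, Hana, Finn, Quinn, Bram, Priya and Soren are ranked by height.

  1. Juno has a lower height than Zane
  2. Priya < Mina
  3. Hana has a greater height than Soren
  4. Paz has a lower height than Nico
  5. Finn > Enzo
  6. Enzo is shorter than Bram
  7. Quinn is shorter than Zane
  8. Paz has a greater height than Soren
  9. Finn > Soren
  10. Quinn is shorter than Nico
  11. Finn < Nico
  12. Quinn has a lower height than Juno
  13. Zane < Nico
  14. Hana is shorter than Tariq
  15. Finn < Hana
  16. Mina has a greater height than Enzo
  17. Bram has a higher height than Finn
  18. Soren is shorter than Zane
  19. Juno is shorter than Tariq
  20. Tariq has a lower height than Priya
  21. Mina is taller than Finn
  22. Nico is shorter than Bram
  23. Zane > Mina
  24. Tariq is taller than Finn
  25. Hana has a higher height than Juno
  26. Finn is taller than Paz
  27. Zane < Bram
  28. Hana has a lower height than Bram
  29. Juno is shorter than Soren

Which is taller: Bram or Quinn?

Bram

Quinn < Juno < Soren < Paz < Finn < Hana < Tariq < Priya < Mina < Zane < Nico < Bram, by transitivity through Juno, Soren, Paz, Finn, Hana, Tariq, Priya, Mina, Zane, Nico.
So Quinn < Bram; Bram is the taller of the two.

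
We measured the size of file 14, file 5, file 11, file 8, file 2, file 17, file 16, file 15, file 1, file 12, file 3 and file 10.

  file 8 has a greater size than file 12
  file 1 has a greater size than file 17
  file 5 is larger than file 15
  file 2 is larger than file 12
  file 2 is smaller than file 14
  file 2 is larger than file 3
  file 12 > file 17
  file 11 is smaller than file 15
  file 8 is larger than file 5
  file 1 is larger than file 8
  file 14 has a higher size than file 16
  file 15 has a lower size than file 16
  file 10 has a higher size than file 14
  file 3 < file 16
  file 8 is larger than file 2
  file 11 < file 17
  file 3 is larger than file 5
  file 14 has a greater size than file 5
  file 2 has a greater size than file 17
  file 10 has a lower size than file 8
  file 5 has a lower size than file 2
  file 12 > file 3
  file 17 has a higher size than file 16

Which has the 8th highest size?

file 16

Chaining the given pairs: file 11 < file 15 < file 5 < file 3 < file 16 < file 17 < file 12 < file 2 < file 14 < file 10 < file 8 < file 1.
The 8th largest is file 16.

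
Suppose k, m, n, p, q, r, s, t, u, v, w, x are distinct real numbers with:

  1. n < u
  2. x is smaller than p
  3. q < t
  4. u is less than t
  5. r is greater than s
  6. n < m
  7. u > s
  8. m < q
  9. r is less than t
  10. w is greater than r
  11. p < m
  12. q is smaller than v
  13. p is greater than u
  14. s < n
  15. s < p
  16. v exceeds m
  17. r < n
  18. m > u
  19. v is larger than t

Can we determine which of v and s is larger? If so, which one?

Link the given pairs in sequence: s < r; r < n; n < u; u < p; p < m; m < q; q < t; t < v.
Chaining these gives s < r < n < u < p < m < q < t < v.
So v is larger.

v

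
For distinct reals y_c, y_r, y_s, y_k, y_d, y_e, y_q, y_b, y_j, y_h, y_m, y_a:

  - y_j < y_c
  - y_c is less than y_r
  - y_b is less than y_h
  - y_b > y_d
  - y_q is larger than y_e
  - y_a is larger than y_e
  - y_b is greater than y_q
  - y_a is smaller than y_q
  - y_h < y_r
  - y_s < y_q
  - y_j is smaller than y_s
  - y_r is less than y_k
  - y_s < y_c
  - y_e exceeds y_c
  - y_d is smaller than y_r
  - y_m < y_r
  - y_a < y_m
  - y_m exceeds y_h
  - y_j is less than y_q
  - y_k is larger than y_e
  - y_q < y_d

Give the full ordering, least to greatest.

y_j < y_s < y_c < y_e < y_a < y_q < y_d < y_b < y_h < y_m < y_r < y_k

Each adjacent pair is fixed by a given relation: y_j < y_s; y_s < y_c; y_c < y_e; y_e < y_a; y_a < y_q; y_q < y_d; y_d < y_b; y_b < y_h; y_h < y_m; y_m < y_r; y_r < y_k. Chaining them end to end gives the full order.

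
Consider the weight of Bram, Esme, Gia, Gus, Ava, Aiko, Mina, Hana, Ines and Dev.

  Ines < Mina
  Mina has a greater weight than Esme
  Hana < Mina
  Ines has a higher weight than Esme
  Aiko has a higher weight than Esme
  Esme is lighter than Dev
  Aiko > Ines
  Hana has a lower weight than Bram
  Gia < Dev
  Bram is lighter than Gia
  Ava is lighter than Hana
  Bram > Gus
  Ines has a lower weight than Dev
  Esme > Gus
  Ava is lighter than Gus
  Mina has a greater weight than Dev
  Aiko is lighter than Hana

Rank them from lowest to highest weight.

The consecutive links are each given: Ava < Gus; Gus < Esme; Esme < Ines; Ines < Aiko; Aiko < Hana; Hana < Bram; Bram < Gia; Gia < Dev; Dev < Mina.

Ava < Gus < Esme < Ines < Aiko < Hana < Bram < Gia < Dev < Mina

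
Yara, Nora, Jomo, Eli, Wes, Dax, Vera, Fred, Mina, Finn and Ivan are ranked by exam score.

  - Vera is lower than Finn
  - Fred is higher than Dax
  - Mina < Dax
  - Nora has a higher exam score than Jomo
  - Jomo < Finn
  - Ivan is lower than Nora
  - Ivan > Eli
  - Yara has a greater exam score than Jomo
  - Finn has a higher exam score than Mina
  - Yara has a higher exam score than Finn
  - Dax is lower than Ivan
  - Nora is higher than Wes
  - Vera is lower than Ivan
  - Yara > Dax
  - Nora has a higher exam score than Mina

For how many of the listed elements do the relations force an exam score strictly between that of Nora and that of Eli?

1

The relations place Eli below Nora. An element lies strictly between them when it is forced above Eli and also forced below Nora.
Above Eli: {Ivan}. Below Nora: {Vera, Mina, Jomo, Dax, Wes, Ivan}.
Intersection: {Ivan} — 1.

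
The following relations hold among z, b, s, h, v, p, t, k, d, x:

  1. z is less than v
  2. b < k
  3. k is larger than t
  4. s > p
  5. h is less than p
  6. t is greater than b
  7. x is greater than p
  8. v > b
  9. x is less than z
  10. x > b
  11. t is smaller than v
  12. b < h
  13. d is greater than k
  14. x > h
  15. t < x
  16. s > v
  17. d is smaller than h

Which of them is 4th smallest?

d

Piecing the relations together gives one ordering: b < t < k < d < h < p < x < z < v < s.
The 4th smallest is d.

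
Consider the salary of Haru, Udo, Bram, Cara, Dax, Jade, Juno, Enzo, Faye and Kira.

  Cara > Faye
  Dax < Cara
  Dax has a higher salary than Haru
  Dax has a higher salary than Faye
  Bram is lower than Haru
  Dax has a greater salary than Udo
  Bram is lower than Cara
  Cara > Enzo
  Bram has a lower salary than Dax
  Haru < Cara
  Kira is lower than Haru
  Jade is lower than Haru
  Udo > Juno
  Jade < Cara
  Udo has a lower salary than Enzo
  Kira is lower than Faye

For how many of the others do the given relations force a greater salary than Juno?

From Juno the given relations immediately reach Udo.
From those, Dax, Enzo — 3 in total.
From those, Cara — 4 in total.
Nothing else is reachable above Juno; 4 in all.

4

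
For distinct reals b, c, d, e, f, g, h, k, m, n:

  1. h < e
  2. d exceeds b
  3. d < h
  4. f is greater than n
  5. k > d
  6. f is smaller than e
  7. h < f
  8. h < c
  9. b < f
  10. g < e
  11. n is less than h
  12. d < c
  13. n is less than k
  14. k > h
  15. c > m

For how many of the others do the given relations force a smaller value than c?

5

The elements the relations force below c are b, d, m, n, h — no chain reaches any other.
That is 5.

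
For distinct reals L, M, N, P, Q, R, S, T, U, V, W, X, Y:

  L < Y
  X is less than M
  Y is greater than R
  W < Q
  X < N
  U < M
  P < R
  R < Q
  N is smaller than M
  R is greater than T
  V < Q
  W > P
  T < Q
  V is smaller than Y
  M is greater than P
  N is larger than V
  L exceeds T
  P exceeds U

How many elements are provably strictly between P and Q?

2

The relations place P below Q. An element lies strictly between them when it is forced above P and also forced below Q.
Above P: {R, W, Y, M}. Below Q: {T, U, V, R, W}.
Intersection: {R, W} — 2.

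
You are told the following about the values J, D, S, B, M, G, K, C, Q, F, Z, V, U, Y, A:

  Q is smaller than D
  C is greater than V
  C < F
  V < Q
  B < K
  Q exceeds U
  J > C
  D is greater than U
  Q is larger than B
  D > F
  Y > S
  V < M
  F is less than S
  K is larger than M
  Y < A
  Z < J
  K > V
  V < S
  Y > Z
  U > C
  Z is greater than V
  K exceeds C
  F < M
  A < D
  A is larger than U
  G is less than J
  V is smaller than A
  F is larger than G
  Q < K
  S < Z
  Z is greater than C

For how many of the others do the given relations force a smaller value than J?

6

From J the given relations immediately reach G, C, Z.
From those, V, S — 5 in total.
From those, F — 6 in total.
No other element is forced below J by the given relations, so the count is 6.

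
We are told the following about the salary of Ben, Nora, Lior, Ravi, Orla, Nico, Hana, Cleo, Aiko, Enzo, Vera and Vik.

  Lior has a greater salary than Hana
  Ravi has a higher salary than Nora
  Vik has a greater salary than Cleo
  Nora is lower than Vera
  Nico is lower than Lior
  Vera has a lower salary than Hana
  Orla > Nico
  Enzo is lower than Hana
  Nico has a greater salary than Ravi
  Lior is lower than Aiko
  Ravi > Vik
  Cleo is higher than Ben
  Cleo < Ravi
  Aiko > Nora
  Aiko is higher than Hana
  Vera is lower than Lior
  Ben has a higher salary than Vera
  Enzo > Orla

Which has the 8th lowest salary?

Piecing the relations together gives one ordering: Nora < Vera < Ben < Cleo < Vik < Ravi < Nico < Orla < Enzo < Hana < Lior < Aiko.
Counting 8 from the smallest end gives Orla.

Orla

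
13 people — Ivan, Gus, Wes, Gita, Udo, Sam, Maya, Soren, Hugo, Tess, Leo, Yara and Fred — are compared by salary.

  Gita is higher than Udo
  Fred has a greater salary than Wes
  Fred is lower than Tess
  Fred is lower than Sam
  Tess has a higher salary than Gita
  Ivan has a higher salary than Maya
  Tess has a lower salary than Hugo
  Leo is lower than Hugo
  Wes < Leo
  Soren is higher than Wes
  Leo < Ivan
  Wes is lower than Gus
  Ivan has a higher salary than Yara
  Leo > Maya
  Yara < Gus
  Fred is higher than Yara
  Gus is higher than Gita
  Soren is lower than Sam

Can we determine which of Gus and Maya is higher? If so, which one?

undetermined

Following every chain through Maya: above Maya we get Leo, Ivan, Hugo.
Gus is not reached, and no chain runs the other way from Gus to Maya.
So the given relations leave the order of Maya and Gus undetermined.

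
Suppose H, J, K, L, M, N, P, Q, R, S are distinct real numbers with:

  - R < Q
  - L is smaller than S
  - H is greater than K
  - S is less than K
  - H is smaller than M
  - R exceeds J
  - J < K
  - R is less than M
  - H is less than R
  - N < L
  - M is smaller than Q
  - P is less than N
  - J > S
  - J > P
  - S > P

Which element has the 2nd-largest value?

The consecutive relations fix a unique order: P < N < L < S < J < K < H < R < M < Q.
Counting 2 from the largest end gives M.

M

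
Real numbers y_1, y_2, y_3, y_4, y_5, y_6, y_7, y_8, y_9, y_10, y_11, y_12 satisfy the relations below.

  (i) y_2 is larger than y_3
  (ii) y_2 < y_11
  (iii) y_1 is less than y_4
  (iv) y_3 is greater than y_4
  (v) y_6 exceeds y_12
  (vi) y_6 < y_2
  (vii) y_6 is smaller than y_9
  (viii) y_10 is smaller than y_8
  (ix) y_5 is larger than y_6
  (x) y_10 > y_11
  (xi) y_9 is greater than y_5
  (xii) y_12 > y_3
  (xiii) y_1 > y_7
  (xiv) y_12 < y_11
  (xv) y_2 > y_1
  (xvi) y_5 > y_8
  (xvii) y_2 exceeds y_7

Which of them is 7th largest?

y_6

The consecutive relations fix a unique order: y_7 < y_1 < y_4 < y_3 < y_12 < y_6 < y_2 < y_11 < y_10 < y_8 < y_5 < y_9.
The 7th largest is y_6.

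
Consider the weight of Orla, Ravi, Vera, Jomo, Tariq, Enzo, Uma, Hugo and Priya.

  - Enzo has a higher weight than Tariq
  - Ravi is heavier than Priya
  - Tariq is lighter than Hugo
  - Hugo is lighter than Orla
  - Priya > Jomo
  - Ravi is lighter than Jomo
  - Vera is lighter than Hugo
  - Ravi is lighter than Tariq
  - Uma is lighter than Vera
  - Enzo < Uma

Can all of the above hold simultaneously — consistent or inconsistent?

Chaining the given relations yields Jomo < Priya < Ravi, so Jomo < Ravi. But one relation states Ravi < Jomo. These cannot both hold.

inconsistent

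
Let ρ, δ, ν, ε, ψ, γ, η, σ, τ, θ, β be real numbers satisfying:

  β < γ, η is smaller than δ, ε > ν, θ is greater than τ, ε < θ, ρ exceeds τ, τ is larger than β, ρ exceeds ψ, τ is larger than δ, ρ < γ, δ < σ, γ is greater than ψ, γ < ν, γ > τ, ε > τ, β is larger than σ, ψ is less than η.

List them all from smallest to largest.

ψ < η < δ < σ < β < τ < ρ < γ < ν < ε < θ

Nothing is placed below ψ, so it is least; from there ψ < η; η < δ; δ < σ; σ < β; β < τ; τ < ρ; ρ < γ; γ < ν; ν < ε; ε < θ, each given directly.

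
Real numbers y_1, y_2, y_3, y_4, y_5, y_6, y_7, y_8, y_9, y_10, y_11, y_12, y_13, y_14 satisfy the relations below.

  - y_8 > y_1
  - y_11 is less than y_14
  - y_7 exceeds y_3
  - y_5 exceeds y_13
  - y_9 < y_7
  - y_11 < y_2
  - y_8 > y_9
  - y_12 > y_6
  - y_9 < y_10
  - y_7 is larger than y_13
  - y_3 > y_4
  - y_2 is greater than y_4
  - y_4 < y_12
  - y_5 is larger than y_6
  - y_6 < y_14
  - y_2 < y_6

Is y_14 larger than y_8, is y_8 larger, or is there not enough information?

Following every chain through y_8: below y_8 we get y_9, y_1.
y_14 is not reached, and no chain runs the other way from y_14 to y_8.
So the given relations leave the order of y_8 and y_14 undetermined.

undetermined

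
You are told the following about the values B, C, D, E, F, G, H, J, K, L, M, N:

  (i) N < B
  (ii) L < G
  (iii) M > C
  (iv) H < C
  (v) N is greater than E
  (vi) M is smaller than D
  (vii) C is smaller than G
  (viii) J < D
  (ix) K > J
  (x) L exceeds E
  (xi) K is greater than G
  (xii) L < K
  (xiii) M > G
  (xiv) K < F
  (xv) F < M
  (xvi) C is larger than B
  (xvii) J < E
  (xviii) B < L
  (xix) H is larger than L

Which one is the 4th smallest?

B

Piecing the relations together gives one ordering: J < E < N < B < L < H < C < G < K < F < M < D.
Counting 4 from the smallest end gives B.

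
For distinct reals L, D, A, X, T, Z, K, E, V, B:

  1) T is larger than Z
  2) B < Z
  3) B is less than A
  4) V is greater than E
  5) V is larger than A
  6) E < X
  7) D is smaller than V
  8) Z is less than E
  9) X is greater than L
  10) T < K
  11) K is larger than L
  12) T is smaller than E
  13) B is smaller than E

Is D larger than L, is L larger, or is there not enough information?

undetermined

Following every chain through L: above L we get K, X.
D is not reached, and no chain runs the other way from D to L.
So the given relations leave the order of L and D undetermined.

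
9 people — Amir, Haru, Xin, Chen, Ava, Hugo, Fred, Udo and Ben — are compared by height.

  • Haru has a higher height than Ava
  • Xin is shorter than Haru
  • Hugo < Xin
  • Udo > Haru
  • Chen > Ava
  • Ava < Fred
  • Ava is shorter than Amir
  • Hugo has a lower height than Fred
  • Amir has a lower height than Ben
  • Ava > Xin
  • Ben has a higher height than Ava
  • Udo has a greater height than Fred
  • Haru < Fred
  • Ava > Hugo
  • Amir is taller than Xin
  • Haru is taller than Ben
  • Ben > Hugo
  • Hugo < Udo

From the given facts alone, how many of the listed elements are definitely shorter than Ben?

4

From Ben the given relations immediately reach Hugo, Ava, Amir.
From those, Xin — 4 in total.
Nothing else is reachable below Ben; 4 in all.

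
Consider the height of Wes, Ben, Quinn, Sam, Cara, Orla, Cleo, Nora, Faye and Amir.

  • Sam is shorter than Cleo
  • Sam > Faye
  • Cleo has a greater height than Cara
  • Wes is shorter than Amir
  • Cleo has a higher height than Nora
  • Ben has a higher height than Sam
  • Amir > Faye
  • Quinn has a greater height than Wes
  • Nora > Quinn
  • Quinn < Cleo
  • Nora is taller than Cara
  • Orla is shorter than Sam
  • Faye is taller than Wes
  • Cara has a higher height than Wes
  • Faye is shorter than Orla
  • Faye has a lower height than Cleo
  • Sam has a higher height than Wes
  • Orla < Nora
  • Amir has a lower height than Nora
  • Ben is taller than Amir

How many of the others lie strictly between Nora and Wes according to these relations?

5

The relations place Wes below Nora. An element lies strictly between them when it is forced above Wes and also forced below Nora.
Above Wes: {Faye, Orla, Cara, Sam, Quinn, Amir, Ben, Cleo}. Below Nora: {Faye, Orla, Cara, Quinn, Amir}.
Intersection: {Faye, Orla, Cara, Quinn, Amir} — 5.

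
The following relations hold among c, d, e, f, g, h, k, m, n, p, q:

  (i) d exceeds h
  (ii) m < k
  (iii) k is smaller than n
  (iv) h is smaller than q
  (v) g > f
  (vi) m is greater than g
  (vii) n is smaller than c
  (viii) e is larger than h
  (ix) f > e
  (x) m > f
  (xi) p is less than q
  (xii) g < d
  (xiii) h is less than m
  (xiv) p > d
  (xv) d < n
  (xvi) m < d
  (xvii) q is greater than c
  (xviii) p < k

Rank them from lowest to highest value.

h < e < f < g < m < d < p < k < n < c < q

Each adjacent pair is fixed by a given relation: h < e; e < f; f < g; g < m; m < d; d < p; p < k; k < n; n < c; c < q. Chaining them end to end gives the full order.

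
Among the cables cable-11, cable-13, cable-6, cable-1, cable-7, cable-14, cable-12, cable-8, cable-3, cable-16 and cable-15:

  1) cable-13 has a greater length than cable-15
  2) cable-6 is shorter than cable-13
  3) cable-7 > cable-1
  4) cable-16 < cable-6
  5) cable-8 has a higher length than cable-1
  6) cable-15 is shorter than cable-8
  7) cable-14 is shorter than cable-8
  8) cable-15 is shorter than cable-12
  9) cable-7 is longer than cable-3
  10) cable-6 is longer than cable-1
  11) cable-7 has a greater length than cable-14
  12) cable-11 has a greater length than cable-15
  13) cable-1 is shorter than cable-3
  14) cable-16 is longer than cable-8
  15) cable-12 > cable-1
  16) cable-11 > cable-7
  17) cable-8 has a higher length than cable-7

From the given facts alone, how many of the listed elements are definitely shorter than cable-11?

The elements the relations force below cable-11 are cable-1, cable-14, cable-3, cable-15, cable-7 — no chain reaches any other.
That is 5.

5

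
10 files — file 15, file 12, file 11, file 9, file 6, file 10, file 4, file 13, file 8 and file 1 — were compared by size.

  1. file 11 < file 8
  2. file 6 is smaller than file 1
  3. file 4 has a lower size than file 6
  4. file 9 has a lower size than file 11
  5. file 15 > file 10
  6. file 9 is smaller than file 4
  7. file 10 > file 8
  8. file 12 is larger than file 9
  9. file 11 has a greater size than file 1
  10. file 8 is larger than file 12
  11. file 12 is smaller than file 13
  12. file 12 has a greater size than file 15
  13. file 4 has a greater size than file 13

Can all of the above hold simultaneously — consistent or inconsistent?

inconsistent

We have file 15 < file 12 stated directly, yet also file 12 < file 13 < file 4 < file 6 < file 1 < file 11 < file 8 < file 10 < file 15 by chaining the others — so file 12 < file 15. Contradiction.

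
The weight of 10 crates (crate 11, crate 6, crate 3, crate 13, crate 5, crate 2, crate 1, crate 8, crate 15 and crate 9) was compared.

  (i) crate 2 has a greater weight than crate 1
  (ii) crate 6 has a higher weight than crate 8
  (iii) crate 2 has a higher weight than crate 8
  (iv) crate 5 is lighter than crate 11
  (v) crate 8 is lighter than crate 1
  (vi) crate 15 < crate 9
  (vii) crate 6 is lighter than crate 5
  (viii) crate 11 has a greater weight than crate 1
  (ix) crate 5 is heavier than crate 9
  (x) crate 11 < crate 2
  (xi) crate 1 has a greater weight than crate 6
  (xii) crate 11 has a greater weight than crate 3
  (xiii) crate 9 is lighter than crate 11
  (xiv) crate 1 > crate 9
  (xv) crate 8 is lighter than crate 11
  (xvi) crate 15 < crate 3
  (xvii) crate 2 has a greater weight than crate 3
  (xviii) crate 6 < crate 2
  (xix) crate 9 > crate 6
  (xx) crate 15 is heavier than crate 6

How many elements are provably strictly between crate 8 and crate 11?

The relations place crate 8 below crate 11. An element lies strictly between them when it is forced above crate 8 and also forced below crate 11.
Above crate 8: {crate 6, crate 15, crate 3, crate 9, crate 1, crate 5, crate 2}. Below crate 11: {crate 6, crate 15, crate 3, crate 9, crate 1, crate 5}.
Intersection: {crate 6, crate 15, crate 3, crate 9, crate 1, crate 5} — 6.

6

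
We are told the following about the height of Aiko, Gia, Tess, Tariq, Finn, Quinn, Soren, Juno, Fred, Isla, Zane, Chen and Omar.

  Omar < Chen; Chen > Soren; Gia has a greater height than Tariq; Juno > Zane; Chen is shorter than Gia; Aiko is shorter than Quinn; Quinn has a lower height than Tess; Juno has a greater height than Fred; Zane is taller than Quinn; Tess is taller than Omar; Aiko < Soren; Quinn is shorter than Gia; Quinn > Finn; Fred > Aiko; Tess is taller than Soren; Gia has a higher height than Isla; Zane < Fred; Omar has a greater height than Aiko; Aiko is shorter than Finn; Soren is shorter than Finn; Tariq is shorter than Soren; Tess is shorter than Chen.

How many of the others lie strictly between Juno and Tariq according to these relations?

The relations place Tariq below Juno. An element lies strictly between them when it is forced above Tariq and also forced below Juno.
Above Tariq: {Soren, Finn, Quinn, Tess, Chen, Zane, Fred, Gia}. Below Juno: {Aiko, Soren, Finn, Quinn, Zane, Fred}.
Intersection: {Soren, Finn, Quinn, Zane, Fred} — 5.

5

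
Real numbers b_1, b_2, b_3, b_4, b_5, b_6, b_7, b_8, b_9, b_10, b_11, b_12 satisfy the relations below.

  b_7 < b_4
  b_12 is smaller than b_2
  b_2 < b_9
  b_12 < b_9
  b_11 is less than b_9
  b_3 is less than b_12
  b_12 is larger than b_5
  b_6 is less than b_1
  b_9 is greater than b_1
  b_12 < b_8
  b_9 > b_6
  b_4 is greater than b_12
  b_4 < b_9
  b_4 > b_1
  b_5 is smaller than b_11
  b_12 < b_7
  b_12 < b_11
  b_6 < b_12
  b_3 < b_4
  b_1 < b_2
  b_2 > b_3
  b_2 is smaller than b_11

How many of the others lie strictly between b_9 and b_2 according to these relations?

The relations place b_2 below b_9. An element lies strictly between them when it is forced above b_2 and also forced below b_9.
Above b_2: {b_11}. Below b_9: {b_6, b_5, b_3, b_1, b_12, b_11, b_7, b_4}.
Intersection: {b_11} — 1.

1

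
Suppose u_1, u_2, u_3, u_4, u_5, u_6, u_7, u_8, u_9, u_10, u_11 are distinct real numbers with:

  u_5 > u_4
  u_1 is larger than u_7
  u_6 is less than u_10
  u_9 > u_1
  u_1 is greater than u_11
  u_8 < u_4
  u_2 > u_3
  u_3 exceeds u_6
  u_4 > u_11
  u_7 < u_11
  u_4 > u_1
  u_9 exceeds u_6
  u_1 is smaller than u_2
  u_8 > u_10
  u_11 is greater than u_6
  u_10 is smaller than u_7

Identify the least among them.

u_10 is not least since u_6 < u_10; u_7 is not least since u_10 < u_7; u_11 is not least since u_6 < u_11; u_1 is not least since u_7 < u_1; u_8 is not least since u_10 < u_8; u_9 is not least since u_1 < u_9; u_4 is not least since u_11 < u_4; u_3 is not least since u_6 < u_3; u_5 is not least since u_4 < u_5; u_2 is not least since u_1 < u_2.
Only u_6 has nothing below it, so u_6 is the least.

u_6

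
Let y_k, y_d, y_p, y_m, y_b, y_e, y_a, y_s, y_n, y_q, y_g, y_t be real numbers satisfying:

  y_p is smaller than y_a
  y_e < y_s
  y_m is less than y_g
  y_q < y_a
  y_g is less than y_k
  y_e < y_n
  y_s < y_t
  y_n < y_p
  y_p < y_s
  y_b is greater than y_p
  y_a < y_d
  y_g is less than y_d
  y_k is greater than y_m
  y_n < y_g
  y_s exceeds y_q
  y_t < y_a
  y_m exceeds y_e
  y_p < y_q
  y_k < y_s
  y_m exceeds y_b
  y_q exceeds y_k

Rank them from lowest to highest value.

The consecutive links are each given: y_e < y_n; y_n < y_p; y_p < y_b; y_b < y_m; y_m < y_g; y_g < y_k; y_k < y_q; y_q < y_s; y_s < y_t; y_t < y_a; y_a < y_d.

y_e < y_n < y_p < y_b < y_m < y_g < y_k < y_q < y_s < y_t < y_a < y_d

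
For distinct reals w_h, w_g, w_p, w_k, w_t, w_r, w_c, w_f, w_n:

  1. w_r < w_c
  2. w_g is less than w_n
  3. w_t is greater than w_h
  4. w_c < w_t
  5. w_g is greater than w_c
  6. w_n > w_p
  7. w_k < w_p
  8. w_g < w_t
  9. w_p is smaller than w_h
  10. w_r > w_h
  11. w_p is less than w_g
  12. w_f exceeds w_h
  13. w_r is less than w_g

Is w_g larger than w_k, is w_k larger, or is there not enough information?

w_g

w_k < w_p and w_p < w_h give w_k < w_h.
With w_h < w_r: w_k < w_p < w_h < w_r.
Then w_r < w_c extends the chain to w_c.
Then w_c < w_g extends the chain to w_g.
So w_g is larger.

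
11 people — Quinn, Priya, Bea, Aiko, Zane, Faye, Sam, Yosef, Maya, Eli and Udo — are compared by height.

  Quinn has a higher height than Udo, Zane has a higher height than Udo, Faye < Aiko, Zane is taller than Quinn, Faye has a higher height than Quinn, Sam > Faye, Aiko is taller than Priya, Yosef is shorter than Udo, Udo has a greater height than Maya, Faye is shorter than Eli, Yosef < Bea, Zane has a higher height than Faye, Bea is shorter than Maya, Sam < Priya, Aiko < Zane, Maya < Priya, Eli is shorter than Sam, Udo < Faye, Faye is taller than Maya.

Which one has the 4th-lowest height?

Udo

Chaining the given pairs: Yosef < Bea < Maya < Udo < Quinn < Faye < Eli < Sam < Priya < Aiko < Zane.
The 4th smallest is Udo.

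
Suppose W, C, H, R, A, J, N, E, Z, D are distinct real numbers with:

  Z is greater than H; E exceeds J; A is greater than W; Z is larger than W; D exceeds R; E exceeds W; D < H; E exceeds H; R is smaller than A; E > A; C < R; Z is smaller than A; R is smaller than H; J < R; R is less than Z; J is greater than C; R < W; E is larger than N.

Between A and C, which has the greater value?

The relevant relations are C < J; J < R; R < D; D < H; H < Z; Z < A.
Together: C < J < R < D < H < Z < A.
So C < A; A is the larger of the two.

A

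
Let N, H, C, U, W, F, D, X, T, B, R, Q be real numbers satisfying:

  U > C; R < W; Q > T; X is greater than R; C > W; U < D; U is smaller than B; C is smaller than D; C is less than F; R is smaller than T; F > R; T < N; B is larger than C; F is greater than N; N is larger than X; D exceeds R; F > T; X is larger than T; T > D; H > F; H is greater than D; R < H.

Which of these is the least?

W is not least since R < W; C is not least since W < C; U is not least since C < U; D is not least since U < D; T is not least since R < T; X is not least since T < X; N is not least since T < N; B is not least since C < B; F is not least since T < F; H is not least since F < H; Q is not least since T < Q.
Only R has nothing below it, so R is the least.

R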